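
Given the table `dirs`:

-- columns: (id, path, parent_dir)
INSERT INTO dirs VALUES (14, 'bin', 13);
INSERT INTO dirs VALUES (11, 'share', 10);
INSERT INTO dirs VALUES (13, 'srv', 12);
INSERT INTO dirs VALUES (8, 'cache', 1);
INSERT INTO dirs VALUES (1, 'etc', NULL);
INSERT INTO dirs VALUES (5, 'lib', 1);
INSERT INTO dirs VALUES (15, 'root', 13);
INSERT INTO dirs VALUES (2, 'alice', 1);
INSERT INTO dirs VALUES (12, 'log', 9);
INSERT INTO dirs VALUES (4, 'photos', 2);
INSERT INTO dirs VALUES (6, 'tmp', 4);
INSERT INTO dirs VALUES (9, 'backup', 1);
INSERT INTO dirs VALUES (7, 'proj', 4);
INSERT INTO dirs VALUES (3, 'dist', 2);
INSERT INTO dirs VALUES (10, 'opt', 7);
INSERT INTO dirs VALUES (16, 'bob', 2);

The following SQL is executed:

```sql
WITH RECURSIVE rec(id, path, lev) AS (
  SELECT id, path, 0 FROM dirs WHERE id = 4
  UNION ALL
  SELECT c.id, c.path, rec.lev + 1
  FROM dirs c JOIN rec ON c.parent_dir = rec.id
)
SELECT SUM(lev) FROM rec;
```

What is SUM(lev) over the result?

7

Base: id=4 (photos) at lev 0.
Iteration 1: rows with parent_dir in {4} -> tmp (id 6, lev 1), proj (id 7, lev 1).
Iteration 2: rows with parent_dir in {6,7} -> opt (id 10, lev 2).
Iteration 3: rows with parent_dir in {10} -> share (id 11, lev 3).
Iteration 4: no rows with parent_dir in {11}; recursion stops.
SUM(lev) = 0 + 1 + 1 + 2 + 3 = 7.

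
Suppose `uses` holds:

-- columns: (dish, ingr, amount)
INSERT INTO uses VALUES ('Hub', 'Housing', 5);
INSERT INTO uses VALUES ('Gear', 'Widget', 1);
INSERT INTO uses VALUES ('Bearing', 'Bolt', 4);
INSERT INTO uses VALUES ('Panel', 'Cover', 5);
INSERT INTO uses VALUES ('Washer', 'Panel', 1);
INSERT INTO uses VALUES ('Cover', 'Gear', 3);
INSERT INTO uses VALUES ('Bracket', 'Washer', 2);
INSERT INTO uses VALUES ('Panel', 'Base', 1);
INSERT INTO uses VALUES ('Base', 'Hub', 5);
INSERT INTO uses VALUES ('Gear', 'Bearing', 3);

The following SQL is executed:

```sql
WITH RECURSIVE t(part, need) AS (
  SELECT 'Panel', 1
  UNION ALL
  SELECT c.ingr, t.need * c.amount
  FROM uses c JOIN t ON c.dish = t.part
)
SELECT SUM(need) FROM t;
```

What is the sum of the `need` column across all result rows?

292

Base: (Panel, need=1).
Iteration 1: components of {Panel} -> Base = 1*1 = 1, Cover = 1*5 = 5.
Iteration 2: components of {Base,Cover} -> Gear = 5*3 = 15, Hub = 1*5 = 5.
Iteration 3: components of {Gear,Hub} -> Bearing = 15*3 = 45, Housing = 5*5 = 25, Widget = 15*1 = 15.
Iteration 4: components of {Bearing,Housing,Widget} -> Bolt = 45*4 = 180.
Iteration 5: no further components; recursion stops.
SUM(need) = 1 + 5 + 1 + 15 + 5 + 15 + 45 + 25 + 180 = 292.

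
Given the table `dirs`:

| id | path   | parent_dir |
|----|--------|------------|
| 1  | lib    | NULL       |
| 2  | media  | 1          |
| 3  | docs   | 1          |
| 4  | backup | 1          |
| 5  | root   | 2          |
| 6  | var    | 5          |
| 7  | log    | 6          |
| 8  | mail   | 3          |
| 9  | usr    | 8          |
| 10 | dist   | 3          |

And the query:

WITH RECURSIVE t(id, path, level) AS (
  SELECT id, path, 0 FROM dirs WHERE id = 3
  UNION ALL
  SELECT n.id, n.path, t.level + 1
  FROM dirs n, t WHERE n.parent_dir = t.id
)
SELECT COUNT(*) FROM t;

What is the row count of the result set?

Base: id=3 (docs) at level 0.
Iteration 1: rows with parent_dir in {3} -> mail (id 8, level 1), dist (id 10, level 1).
Iteration 2: rows with parent_dir in {8,10} -> usr (id 9, level 2).
Iteration 3: no rows with parent_dir in {9}; recursion stops.
Total rows emitted: 4.

4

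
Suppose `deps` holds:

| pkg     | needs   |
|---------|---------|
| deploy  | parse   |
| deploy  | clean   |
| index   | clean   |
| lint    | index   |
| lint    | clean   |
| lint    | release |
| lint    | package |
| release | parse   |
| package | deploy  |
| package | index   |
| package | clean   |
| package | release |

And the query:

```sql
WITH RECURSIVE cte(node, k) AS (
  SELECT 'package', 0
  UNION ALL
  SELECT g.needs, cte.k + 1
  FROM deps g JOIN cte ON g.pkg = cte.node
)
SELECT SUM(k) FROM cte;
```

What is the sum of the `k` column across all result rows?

Base: (package, k=0).
Iteration 1: edges from {package} -> (clean, k=1), (deploy, k=1), (index, k=1), (release, k=1).
Iteration 2: edges from {clean,deploy,index,release} -> (clean, k=2) x2, (parse, k=2) x2. [UNION ALL keeps all 4 new rows, including repeats]
Iteration 3: no outgoing edges from {clean,parse}; recursion stops.
SUM(k) = 0 + 1 + 1 + 1 + 1 + 2 + 2 + 2 + 2 = 12.

12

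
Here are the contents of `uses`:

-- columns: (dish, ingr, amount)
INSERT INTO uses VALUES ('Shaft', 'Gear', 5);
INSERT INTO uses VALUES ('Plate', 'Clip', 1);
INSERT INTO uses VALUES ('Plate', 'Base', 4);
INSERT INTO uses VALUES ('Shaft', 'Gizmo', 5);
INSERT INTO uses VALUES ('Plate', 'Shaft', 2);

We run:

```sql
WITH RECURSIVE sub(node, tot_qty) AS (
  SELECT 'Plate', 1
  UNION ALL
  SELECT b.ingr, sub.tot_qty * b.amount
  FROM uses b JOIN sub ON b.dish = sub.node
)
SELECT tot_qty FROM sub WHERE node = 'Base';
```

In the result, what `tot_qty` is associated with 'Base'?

4

Base: (Plate, tot_qty=1).
Iteration 1: components of {Plate} -> Base = 1*4 = 4, Clip = 1*1 = 1, Shaft = 1*2 = 2.
Iteration 2: components of {Base,Clip,Shaft} -> Gear = 2*5 = 10, Gizmo = 2*5 = 10.
Iteration 3: no further components; recursion stops.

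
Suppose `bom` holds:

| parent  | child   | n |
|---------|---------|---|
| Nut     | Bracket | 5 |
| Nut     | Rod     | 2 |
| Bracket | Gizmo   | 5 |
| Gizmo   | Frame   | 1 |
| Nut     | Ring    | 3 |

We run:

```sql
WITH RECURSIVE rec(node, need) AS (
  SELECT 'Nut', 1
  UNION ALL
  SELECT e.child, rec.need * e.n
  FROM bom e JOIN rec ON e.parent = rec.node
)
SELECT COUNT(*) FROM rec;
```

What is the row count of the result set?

6

Base: (Nut, need=1).
Iteration 1: components of {Nut} -> Bracket = 1*5 = 5, Ring = 1*3 = 3, Rod = 1*2 = 2.
Iteration 2: components of {Bracket,Ring,Rod} -> Gizmo = 5*5 = 25.
Iteration 3: components of {Gizmo} -> Frame = 25*1 = 25.
Iteration 4: no further components; recursion stops.
Total rows emitted: 6.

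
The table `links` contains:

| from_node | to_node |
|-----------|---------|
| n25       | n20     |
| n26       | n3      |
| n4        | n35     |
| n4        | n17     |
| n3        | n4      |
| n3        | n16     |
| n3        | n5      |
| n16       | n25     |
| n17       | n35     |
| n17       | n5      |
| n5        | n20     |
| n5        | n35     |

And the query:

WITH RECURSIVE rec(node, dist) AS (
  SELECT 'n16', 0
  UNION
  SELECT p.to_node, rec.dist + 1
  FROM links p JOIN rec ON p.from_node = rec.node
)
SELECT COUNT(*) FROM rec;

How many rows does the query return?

Base: (n16, dist=0).
Iteration 1: edges from {n16} -> (n25, dist=1).
Iteration 2: edges from {n25} -> (n20, dist=2).
Iteration 3: no outgoing edges from {n20}; recursion stops.
Total rows emitted: 3.

3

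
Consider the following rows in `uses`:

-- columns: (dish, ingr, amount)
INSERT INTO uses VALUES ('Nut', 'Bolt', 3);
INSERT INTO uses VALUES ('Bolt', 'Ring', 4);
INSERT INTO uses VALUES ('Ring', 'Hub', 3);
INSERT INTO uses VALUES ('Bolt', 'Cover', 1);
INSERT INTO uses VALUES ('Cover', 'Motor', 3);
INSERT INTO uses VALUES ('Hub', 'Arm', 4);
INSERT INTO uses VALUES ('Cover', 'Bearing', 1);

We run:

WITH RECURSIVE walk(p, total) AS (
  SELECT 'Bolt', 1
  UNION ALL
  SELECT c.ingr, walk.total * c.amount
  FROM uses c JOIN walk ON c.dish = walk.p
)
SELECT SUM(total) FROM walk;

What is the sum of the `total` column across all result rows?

70

Base: (Bolt, total=1).
Iteration 1: components of {Bolt} -> Cover = 1*1 = 1, Ring = 1*4 = 4.
Iteration 2: components of {Cover,Ring} -> Bearing = 1*1 = 1, Hub = 4*3 = 12, Motor = 1*3 = 3.
Iteration 3: components of {Bearing,Hub,Motor} -> Arm = 12*4 = 48.
Iteration 4: no further components; recursion stops.
SUM(total) = 1 + 4 + 1 + 12 + 3 + 1 + 48 = 70.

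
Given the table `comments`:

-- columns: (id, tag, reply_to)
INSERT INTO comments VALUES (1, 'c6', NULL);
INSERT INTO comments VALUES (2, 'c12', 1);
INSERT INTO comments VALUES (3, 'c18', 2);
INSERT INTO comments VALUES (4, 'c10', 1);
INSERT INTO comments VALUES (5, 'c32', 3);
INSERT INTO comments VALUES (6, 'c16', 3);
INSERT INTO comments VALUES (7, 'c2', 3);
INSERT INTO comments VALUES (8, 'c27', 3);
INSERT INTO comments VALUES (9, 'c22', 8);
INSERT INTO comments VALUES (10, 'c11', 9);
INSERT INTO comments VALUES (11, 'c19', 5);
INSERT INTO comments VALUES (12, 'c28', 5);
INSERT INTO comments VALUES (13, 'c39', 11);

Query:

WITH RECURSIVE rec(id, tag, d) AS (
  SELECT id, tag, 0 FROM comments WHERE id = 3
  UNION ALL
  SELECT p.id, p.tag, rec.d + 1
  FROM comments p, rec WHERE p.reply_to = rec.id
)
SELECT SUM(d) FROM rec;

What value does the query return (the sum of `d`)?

16

Base: id=3 (c18) at d 0.
Iteration 1: rows with reply_to in {3} -> c32 (id 5, d 1), c16 (id 6, d 1), c2 (id 7, d 1), c27 (id 8, d 1).
Iteration 2: rows with reply_to in {5,6,7,8} -> c22 (id 9, d 2), c19 (id 11, d 2), c28 (id 12, d 2).
Iteration 3: rows with reply_to in {9,11,12} -> c11 (id 10, d 3), c39 (id 13, d 3).
Iteration 4: no rows with reply_to in {10,13}; recursion stops.
SUM(d) = 0 + 1 + 1 + 1 + 1 + 2 + 2 + 2 + 3 + 3 = 16.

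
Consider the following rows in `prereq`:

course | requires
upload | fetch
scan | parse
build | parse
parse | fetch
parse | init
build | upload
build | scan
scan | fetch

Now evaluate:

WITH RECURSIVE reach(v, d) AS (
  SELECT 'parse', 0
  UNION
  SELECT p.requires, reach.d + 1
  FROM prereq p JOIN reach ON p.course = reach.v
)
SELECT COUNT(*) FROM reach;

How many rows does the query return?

Base: (parse, d=0).
Iteration 1: edges from {parse} -> (fetch, d=1), (init, d=1).
Iteration 2: no outgoing edges from {fetch,init}; recursion stops.
Total rows emitted: 3.

3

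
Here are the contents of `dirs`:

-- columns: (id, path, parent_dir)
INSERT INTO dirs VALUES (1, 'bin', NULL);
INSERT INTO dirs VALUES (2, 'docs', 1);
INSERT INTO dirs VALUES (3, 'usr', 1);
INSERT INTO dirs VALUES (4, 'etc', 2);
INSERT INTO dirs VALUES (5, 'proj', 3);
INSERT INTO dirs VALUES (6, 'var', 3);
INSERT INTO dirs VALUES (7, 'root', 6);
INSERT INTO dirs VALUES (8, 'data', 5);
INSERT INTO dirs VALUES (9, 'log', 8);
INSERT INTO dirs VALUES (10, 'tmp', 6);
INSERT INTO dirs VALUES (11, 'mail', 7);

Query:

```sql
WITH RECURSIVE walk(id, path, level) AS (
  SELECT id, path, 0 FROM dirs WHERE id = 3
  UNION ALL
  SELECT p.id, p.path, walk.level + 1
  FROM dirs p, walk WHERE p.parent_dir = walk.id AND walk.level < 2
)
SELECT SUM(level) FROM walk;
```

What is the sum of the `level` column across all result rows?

8

Base: id=3 (usr) at level 0.
Iteration 1: rows with parent_dir in {3} -> proj (id 5, level 1), var (id 6, level 1).
Iteration 2: rows with parent_dir in {5,6} -> root (id 7, level 2), data (id 8, level 2), tmp (id 10, level 2).
Iteration 3: level < 2 fails for all current rows; recursion stops.
SUM(level) = 0 + 1 + 1 + 2 + 2 + 2 = 8.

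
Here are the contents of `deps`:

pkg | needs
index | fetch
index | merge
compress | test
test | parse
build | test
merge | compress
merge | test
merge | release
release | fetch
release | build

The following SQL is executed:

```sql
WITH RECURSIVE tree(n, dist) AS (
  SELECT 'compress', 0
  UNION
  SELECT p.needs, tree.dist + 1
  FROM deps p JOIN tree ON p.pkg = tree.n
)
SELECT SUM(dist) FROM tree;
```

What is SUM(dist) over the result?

Base: (compress, dist=0).
Iteration 1: edges from {compress} -> (test, dist=1).
Iteration 2: edges from {test} -> (parse, dist=2).
Iteration 3: no outgoing edges from {parse}; recursion stops.
SUM(dist) = 0 + 1 + 2 = 3.

3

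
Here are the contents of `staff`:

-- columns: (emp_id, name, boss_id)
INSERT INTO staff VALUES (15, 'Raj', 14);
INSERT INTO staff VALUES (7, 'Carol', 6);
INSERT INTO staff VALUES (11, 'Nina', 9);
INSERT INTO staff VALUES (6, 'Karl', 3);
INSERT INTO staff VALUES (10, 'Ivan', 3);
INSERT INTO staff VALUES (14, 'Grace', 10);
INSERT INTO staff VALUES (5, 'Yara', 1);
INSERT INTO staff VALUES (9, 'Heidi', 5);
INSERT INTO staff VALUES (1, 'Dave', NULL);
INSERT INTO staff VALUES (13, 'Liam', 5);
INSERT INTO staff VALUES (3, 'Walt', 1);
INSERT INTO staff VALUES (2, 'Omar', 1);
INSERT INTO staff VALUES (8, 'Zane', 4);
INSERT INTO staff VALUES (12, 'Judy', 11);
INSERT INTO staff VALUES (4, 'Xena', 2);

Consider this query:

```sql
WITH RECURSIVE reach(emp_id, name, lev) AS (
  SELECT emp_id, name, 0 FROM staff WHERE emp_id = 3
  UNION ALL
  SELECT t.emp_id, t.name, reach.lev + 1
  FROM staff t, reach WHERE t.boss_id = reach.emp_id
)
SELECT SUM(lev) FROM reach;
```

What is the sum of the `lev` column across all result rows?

9

Base: emp_id=3 (Walt) at lev 0.
Iteration 1: rows with boss_id in {3} -> Karl (id 6, lev 1), Ivan (id 10, lev 1).
Iteration 2: rows with boss_id in {6,10} -> Carol (id 7, lev 2), Grace (id 14, lev 2).
Iteration 3: rows with boss_id in {7,14} -> Raj (id 15, lev 3).
Iteration 4: no rows with boss_id in {15}; recursion stops.
SUM(lev) = 0 + 1 + 1 + 2 + 2 + 3 = 9.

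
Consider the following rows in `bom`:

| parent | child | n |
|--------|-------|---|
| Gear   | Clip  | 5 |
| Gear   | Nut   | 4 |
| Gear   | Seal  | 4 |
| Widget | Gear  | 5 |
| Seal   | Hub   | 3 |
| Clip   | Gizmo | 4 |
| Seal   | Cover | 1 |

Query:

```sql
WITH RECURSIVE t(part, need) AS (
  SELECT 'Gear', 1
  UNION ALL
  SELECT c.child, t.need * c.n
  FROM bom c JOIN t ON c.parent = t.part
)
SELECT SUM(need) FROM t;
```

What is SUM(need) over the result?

50

Base: (Gear, need=1).
Iteration 1: components of {Gear} -> Clip = 1*5 = 5, Nut = 1*4 = 4, Seal = 1*4 = 4.
Iteration 2: components of {Clip,Nut,Seal} -> Cover = 4*1 = 4, Gizmo = 5*4 = 20, Hub = 4*3 = 12.
Iteration 3: no further components; recursion stops.
SUM(need) = 1 + 5 + 4 + 4 + 20 + 4 + 12 = 50.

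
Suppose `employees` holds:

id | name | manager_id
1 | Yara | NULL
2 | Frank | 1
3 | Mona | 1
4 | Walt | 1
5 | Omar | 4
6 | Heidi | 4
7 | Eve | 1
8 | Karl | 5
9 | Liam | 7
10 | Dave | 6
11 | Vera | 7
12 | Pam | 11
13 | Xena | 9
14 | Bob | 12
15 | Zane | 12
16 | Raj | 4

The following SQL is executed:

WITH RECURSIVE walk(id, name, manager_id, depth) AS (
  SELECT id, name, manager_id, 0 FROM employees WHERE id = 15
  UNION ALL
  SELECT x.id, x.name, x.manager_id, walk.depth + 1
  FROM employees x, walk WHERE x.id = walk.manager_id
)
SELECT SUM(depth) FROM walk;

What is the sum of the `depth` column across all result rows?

10

Base: id=15 (Zane), manager_id=12, depth 0.
Iteration 1: join on id=12 -> Pam (id 12, manager_id=11, depth 1).
Iteration 2: join on id=11 -> Vera (id 11, manager_id=7, depth 2).
Iteration 3: join on id=7 -> Eve (id 7, manager_id=1, depth 3).
Iteration 4: join on id=1 -> Yara (id 1, manager_id=NULL, depth 4).
Iteration 5: manager_id is NULL; no match; recursion stops.
SUM(depth) = 0 + 1 + 2 + 3 + 4 = 10.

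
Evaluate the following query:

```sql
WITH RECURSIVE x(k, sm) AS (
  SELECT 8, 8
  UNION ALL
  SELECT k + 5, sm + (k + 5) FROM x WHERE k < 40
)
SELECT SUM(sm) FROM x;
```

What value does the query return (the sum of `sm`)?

Base: k=8, sm=8.
Iteration 1: 8 < 40 holds -> k = 8 + 5 = 13, sm = 8 + 13 = 21.
Iteration 2: 13 < 40 holds -> k = 13 + 5 = 18, sm = 21 + 18 = 39.
Iteration 3: 18 < 40 holds -> k = 18 + 5 = 23, sm = 39 + 23 = 62.
Iteration 4: 23 < 40 holds -> k = 23 + 5 = 28, sm = 62 + 28 = 90.
Iteration 5: 28 < 40 holds -> k = 28 + 5 = 33, sm = 90 + 33 = 123.
Iteration 6: 33 < 40 holds -> k = 33 + 5 = 38, sm = 123 + 38 = 161.
Iteration 7: 38 < 40 holds -> k = 38 + 5 = 43, sm = 161 + 43 = 204.
Iteration 8: 43 < 40 fails; recursion stops.
SUM(sm) = 8 + 21 + 39 + 62 + 90 + 123 + 161 + 204 = 708.

708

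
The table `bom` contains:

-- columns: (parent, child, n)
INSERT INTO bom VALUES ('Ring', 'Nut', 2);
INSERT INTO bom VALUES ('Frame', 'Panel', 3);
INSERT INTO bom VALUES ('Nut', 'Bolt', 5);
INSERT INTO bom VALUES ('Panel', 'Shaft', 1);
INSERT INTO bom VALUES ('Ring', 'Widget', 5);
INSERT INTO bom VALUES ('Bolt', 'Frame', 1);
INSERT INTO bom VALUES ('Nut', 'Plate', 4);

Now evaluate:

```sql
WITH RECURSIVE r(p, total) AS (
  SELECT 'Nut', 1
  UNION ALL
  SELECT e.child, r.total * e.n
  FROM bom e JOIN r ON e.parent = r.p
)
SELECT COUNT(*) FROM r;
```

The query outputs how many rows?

6

Base: (Nut, total=1).
Iteration 1: components of {Nut} -> Bolt = 1*5 = 5, Plate = 1*4 = 4.
Iteration 2: components of {Bolt,Plate} -> Frame = 5*1 = 5.
Iteration 3: components of {Frame} -> Panel = 5*3 = 15.
Iteration 4: components of {Panel} -> Shaft = 15*1 = 15.
Iteration 5: no further components; recursion stops.
Total rows emitted: 6.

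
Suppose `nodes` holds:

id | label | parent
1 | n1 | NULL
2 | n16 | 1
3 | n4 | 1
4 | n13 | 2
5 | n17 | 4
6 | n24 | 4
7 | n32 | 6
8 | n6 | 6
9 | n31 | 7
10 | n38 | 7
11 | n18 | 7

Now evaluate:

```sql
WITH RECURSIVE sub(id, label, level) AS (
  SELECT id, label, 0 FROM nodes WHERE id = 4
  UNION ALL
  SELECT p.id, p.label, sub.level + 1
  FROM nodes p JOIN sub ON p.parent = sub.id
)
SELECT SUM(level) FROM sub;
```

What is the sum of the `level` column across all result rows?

Base: id=4 (n13) at level 0.
Iteration 1: rows with parent in {4} -> n17 (id 5, level 1), n24 (id 6, level 1).
Iteration 2: rows with parent in {5,6} -> n32 (id 7, level 2), n6 (id 8, level 2).
Iteration 3: rows with parent in {7,8} -> n31 (id 9, level 3), n38 (id 10, level 3), n18 (id 11, level 3).
Iteration 4: no rows with parent in {9,10,11}; recursion stops.
SUM(level) = 0 + 1 + 1 + 2 + 2 + 3 + 3 + 3 = 15.

15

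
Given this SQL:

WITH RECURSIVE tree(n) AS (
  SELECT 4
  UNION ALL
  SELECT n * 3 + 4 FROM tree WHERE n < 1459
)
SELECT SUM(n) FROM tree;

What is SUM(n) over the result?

Base: n=4.
Iteration 1: 4 < 1459 holds -> n = 4 * 3 + 4 = 16.
Iteration 2: 16 < 1459 holds -> n = 16 * 3 + 4 = 52.
Iteration 3: 52 < 1459 holds -> n = 52 * 3 + 4 = 160.
Iteration 4: 160 < 1459 holds -> n = 160 * 3 + 4 = 484.
Iteration 5: 484 < 1459 holds -> n = 484 * 3 + 4 = 1456.
Iteration 6: 1456 < 1459 holds -> n = 1456 * 3 + 4 = 4372.
Iteration 7: 4372 < 1459 fails; recursion stops.
SUM(n) = 4 + 16 + 52 + 160 + 484 + 1456 + 4372 = 6544.

6544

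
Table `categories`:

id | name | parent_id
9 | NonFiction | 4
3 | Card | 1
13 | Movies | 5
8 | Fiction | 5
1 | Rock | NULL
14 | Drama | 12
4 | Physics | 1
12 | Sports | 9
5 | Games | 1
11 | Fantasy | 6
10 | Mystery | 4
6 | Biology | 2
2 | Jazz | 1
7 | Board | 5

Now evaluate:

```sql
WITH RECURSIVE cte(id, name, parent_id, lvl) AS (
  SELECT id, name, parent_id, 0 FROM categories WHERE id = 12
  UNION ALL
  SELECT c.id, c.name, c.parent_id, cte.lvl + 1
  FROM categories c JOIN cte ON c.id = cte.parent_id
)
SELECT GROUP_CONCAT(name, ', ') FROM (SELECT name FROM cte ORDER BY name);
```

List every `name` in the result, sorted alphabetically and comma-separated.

NonFiction, Physics, Rock, Sports

Base: id=12 (Sports), parent_id=9, lvl 0.
Iteration 1: join on id=9 -> NonFiction (id 9, parent_id=4, lvl 1).
Iteration 2: join on id=4 -> Physics (id 4, parent_id=1, lvl 2).
Iteration 3: join on id=1 -> Rock (id 1, parent_id=NULL, lvl 3).
Iteration 4: parent_id is NULL; no match; recursion stops.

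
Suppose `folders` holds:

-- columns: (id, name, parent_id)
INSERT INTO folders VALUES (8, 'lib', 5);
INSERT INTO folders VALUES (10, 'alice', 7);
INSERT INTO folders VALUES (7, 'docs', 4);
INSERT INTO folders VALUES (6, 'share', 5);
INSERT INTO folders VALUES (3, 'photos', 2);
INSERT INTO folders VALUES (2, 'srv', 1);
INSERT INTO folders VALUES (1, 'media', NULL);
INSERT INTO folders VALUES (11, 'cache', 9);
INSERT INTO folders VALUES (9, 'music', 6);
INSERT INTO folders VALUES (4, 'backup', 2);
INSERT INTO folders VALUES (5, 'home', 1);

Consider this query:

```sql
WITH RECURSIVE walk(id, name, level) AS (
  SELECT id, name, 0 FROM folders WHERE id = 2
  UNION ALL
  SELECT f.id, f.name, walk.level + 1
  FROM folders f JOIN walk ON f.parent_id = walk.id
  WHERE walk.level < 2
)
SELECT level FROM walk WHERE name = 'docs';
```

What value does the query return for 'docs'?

2

Base: id=2 (srv) at level 0.
Iteration 1: rows with parent_id in {2} -> photos (id 3, level 1), backup (id 4, level 1).
Iteration 2: rows with parent_id in {3,4} -> docs (id 7, level 2).
Iteration 3: level < 2 fails for all current rows; recursion stops.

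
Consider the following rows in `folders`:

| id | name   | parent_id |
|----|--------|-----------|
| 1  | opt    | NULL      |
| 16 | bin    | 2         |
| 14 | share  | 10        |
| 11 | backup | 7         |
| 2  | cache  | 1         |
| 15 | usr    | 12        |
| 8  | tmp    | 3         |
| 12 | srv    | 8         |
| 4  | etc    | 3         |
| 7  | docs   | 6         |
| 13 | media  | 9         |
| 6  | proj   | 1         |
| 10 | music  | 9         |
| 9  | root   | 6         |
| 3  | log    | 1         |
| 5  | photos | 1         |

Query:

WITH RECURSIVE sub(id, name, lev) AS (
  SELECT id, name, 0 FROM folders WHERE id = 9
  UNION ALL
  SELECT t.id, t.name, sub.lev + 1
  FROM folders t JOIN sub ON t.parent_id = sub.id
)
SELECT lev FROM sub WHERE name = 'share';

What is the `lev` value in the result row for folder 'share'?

2

Base: id=9 (root) at lev 0.
Iteration 1: rows with parent_id in {9} -> music (id 10, lev 1), media (id 13, lev 1).
Iteration 2: rows with parent_id in {10,13} -> share (id 14, lev 2).
Iteration 3: no rows with parent_id in {14}; recursion stops.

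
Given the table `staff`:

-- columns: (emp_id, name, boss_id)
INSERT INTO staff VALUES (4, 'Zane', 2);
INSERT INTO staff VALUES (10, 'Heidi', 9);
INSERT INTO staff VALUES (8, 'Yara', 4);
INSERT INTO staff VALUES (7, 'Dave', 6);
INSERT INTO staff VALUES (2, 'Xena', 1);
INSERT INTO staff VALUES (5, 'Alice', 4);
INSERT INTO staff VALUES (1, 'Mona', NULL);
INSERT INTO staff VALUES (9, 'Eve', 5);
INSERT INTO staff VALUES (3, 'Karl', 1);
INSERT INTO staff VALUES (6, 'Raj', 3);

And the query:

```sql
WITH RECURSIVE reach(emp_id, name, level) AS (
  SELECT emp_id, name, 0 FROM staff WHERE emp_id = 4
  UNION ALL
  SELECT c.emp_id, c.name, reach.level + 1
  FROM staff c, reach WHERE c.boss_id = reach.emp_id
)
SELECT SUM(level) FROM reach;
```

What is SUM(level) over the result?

7

Base: emp_id=4 (Zane) at level 0.
Iteration 1: rows with boss_id in {4} -> Alice (id 5, level 1), Yara (id 8, level 1).
Iteration 2: rows with boss_id in {5,8} -> Eve (id 9, level 2).
Iteration 3: rows with boss_id in {9} -> Heidi (id 10, level 3).
Iteration 4: no rows with boss_id in {10}; recursion stops.
SUM(level) = 0 + 1 + 1 + 2 + 3 = 7.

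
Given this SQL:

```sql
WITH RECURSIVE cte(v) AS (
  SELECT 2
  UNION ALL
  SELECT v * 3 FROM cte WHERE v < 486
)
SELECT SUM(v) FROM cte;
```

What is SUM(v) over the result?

728

Base: v=2.
Iteration 1: 2 < 486 holds -> v = 2 * 3 = 6.
Iteration 2: 6 < 486 holds -> v = 6 * 3 = 18.
Iteration 3: 18 < 486 holds -> v = 18 * 3 = 54.
Iteration 4: 54 < 486 holds -> v = 54 * 3 = 162.
Iteration 5: 162 < 486 holds -> v = 162 * 3 = 486.
Iteration 6: 486 < 486 fails; recursion stops.
SUM(v) = 2 + 6 + 18 + 54 + 162 + 486 = 728.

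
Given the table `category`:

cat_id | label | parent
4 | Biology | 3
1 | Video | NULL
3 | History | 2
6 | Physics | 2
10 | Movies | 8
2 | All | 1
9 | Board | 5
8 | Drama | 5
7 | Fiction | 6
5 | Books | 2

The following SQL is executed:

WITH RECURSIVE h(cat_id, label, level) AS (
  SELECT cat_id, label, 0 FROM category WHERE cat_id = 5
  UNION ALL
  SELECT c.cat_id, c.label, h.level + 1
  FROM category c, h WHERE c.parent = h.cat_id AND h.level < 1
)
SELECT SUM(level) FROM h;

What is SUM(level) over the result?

Base: cat_id=5 (Books) at level 0.
Iteration 1: rows with parent in {5} -> Drama (id 8, level 1), Board (id 9, level 1).
Iteration 2: level < 1 fails for all current rows; recursion stops.
SUM(level) = 0 + 1 + 1 = 2.

2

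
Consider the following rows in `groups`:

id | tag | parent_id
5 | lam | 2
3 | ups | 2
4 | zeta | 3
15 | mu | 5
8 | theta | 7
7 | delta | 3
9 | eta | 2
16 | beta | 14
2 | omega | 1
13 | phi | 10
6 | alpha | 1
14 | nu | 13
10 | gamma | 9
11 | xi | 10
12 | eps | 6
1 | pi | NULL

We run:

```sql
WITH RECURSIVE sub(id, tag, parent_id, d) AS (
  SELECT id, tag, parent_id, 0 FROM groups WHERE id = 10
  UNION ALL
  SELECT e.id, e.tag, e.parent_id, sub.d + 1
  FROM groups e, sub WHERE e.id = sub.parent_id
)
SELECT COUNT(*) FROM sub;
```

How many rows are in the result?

Base: id=10 (gamma), parent_id=9, d 0.
Iteration 1: join on id=9 -> eta (id 9, parent_id=2, d 1).
Iteration 2: join on id=2 -> omega (id 2, parent_id=1, d 2).
Iteration 3: join on id=1 -> pi (id 1, parent_id=NULL, d 3).
Iteration 4: parent_id is NULL; no match; recursion stops.
Total rows emitted: 4.

4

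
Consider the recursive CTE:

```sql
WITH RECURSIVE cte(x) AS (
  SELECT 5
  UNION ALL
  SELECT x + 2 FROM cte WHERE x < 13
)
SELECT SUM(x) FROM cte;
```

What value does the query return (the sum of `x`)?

45

Base: x=5.
Iteration 1: 5 < 13 holds -> x = 5 + 2 = 7.
Iteration 2: 7 < 13 holds -> x = 7 + 2 = 9.
Iteration 3: 9 < 13 holds -> x = 9 + 2 = 11.
Iteration 4: 11 < 13 holds -> x = 11 + 2 = 13.
Iteration 5: 13 < 13 fails; recursion stops.
SUM(x) = 5 + 7 + 9 + 11 + 13 = 45.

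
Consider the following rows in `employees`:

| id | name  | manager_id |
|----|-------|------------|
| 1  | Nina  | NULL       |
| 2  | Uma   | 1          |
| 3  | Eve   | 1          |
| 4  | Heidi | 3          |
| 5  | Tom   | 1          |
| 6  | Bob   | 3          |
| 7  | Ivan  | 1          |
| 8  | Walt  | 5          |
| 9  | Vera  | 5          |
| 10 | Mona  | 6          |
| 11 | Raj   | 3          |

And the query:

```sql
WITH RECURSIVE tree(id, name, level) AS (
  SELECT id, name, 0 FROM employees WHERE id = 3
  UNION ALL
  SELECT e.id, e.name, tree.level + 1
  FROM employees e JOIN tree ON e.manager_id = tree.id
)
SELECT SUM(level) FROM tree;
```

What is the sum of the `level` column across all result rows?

Base: id=3 (Eve) at level 0.
Iteration 1: rows with manager_id in {3} -> Heidi (id 4, level 1), Bob (id 6, level 1), Raj (id 11, level 1).
Iteration 2: rows with manager_id in {4,6,11} -> Mona (id 10, level 2).
Iteration 3: no rows with manager_id in {10}; recursion stops.
SUM(level) = 0 + 1 + 1 + 1 + 2 = 5.

5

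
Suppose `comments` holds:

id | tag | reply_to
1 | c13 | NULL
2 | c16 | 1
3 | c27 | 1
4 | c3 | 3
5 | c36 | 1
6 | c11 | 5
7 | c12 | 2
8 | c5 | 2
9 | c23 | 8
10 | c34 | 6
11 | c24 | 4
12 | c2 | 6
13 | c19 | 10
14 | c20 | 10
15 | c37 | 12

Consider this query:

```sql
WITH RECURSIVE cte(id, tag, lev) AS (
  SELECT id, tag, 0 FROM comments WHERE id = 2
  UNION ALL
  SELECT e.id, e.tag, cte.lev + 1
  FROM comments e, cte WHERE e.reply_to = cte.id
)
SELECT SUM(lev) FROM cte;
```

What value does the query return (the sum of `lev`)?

Base: id=2 (c16) at lev 0.
Iteration 1: rows with reply_to in {2} -> c12 (id 7, lev 1), c5 (id 8, lev 1).
Iteration 2: rows with reply_to in {7,8} -> c23 (id 9, lev 2).
Iteration 3: no rows with reply_to in {9}; recursion stops.
SUM(lev) = 0 + 1 + 1 + 2 = 4.

4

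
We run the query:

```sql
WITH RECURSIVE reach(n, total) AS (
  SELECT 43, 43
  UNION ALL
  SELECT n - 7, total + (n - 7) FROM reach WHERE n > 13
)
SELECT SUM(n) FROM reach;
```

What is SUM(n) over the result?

Base: n=43, total=43.
Iteration 1: 43 > 13 holds -> n = 43 - 7 = 36, total = 43 + 36 = 79.
Iteration 2: 36 > 13 holds -> n = 36 - 7 = 29, total = 79 + 29 = 108.
Iteration 3: 29 > 13 holds -> n = 29 - 7 = 22, total = 108 + 22 = 130.
Iteration 4: 22 > 13 holds -> n = 22 - 7 = 15, total = 130 + 15 = 145.
Iteration 5: 15 > 13 holds -> n = 15 - 7 = 8, total = 145 + 8 = 153.
Iteration 6: 8 > 13 fails; recursion stops.
SUM(n) = 43 + 36 + 29 + 22 + 15 + 8 = 153.

153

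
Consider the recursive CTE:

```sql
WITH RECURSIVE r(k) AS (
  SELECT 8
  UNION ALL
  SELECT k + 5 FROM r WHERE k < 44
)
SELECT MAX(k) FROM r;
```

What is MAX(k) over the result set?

Base: k=8.
Iteration 1: 8 < 44 holds -> k = 8 + 5 = 13.
Iteration 2: 13 < 44 holds -> k = 13 + 5 = 18.
Iteration 3: 18 < 44 holds -> k = 18 + 5 = 23.
Iteration 4: 23 < 44 holds -> k = 23 + 5 = 28.
Iteration 5: 28 < 44 holds -> k = 28 + 5 = 33.
Iteration 6: 33 < 44 holds -> k = 33 + 5 = 38.
Iteration 7: 38 < 44 holds -> k = 38 + 5 = 43.
Iteration 8: 43 < 44 holds -> k = 43 + 5 = 48.
Iteration 9: 48 < 44 fails; recursion stops.
k values: 8, 13, 18, 23, 28, 33, 38, 43, 48; the maximum is 48.

48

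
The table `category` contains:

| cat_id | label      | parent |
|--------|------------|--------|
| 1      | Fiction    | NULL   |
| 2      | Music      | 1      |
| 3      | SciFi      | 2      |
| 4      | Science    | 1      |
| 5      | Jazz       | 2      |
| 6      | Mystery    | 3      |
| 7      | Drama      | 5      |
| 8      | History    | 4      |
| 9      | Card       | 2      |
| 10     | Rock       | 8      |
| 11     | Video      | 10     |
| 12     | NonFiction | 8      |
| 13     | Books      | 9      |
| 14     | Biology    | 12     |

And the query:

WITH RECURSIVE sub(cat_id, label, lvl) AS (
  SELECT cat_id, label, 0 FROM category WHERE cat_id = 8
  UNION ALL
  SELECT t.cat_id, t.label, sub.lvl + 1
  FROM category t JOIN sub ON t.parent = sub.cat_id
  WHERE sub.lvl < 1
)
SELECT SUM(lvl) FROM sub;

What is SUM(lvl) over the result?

Base: cat_id=8 (History) at lvl 0.
Iteration 1: rows with parent in {8} -> Rock (id 10, lvl 1), NonFiction (id 12, lvl 1).
Iteration 2: lvl < 1 fails for all current rows; recursion stops.
SUM(lvl) = 0 + 1 + 1 = 2.

2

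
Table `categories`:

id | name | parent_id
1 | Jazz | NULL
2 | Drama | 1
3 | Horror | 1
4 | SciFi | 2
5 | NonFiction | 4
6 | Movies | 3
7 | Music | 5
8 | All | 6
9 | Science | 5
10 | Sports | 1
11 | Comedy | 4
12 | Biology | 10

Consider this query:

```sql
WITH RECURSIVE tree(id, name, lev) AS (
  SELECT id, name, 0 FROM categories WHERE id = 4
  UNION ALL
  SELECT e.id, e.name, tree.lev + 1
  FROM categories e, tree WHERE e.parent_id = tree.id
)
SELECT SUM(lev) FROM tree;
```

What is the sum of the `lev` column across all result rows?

Base: id=4 (SciFi) at lev 0.
Iteration 1: rows with parent_id in {4} -> NonFiction (id 5, lev 1), Comedy (id 11, lev 1).
Iteration 2: rows with parent_id in {5,11} -> Music (id 7, lev 2), Science (id 9, lev 2).
Iteration 3: no rows with parent_id in {7,9}; recursion stops.
SUM(lev) = 0 + 1 + 1 + 2 + 2 = 6.

6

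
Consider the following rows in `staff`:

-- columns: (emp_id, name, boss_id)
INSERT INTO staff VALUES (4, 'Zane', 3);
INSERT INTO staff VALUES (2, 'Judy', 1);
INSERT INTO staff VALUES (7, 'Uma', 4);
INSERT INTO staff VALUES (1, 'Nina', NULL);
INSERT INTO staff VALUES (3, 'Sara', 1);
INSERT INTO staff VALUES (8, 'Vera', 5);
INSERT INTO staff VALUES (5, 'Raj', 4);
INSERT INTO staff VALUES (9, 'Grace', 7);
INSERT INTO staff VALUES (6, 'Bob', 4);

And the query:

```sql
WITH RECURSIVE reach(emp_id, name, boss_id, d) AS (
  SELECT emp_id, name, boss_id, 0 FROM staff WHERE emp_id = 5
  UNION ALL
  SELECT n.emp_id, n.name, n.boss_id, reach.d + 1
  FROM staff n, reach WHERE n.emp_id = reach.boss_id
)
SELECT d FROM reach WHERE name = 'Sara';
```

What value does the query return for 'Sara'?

2

Base: emp_id=5 (Raj), boss_id=4, d 0.
Iteration 1: join on emp_id=4 -> Zane (id 4, boss_id=3, d 1).
Iteration 2: join on emp_id=3 -> Sara (id 3, boss_id=1, d 2).
Iteration 3: join on emp_id=1 -> Nina (id 1, boss_id=NULL, d 3).
Iteration 4: boss_id is NULL; no match; recursion stops.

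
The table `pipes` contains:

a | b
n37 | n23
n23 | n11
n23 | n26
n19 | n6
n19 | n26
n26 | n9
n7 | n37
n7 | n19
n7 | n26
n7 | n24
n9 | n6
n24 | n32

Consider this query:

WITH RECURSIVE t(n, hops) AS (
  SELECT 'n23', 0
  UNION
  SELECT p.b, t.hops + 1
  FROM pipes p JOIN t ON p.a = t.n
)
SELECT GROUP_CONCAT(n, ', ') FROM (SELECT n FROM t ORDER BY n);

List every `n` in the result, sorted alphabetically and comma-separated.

Base: (n23, hops=0).
Iteration 1: edges from {n23} -> (n11, hops=1), (n26, hops=1).
Iteration 2: edges from {n11,n26} -> (n9, hops=2).
Iteration 3: edges from {n9} -> (n6, hops=3).
Iteration 4: no outgoing edges from {n6}; recursion stops.

n11, n23, n26, n6, n9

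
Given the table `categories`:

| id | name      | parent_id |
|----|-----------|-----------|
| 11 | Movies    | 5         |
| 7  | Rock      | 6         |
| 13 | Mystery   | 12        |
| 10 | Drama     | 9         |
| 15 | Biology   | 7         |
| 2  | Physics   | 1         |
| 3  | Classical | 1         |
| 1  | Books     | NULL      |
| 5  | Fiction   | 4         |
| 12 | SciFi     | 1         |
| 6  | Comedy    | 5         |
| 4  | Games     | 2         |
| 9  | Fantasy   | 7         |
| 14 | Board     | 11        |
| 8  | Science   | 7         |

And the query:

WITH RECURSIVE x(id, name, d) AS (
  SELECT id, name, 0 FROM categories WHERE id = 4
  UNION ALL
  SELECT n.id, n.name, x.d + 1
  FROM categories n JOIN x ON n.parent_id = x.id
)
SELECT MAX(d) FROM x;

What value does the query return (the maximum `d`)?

Base: id=4 (Games) at d 0.
Iteration 1: rows with parent_id in {4} -> Fiction (id 5, d 1).
Iteration 2: rows with parent_id in {5} -> Comedy (id 6, d 2), Movies (id 11, d 2).
Iteration 3: rows with parent_id in {6,11} -> Rock (id 7, d 3), Board (id 14, d 3).
Iteration 4: rows with parent_id in {7,14} -> Science (id 8, d 4), Fantasy (id 9, d 4), Biology (id 15, d 4).
Iteration 5: rows with parent_id in {8,9,15} -> Drama (id 10, d 5).
Iteration 6: no rows with parent_id in {10}; recursion stops.
d values: 0, 1, 2, 2, 3, 3, 4, 4, 4, 5; the maximum is 5.

5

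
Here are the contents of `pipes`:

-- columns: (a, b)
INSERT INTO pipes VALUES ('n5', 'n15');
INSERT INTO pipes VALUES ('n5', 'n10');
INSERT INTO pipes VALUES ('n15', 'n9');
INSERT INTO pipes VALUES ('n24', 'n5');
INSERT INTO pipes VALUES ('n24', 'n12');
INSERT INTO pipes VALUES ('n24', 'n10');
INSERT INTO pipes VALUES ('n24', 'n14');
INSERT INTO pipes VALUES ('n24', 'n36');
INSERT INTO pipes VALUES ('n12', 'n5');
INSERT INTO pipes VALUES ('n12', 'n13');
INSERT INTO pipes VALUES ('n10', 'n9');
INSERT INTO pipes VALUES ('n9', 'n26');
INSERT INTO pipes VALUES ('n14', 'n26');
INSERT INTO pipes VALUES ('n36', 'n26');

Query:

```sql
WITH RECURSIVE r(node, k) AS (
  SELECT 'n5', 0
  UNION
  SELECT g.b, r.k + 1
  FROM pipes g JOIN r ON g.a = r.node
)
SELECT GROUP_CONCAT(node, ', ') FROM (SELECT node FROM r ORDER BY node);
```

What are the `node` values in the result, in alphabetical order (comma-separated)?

n10, n15, n26, n5, n9

Base: (n5, k=0).
Iteration 1: edges from {n5} -> (n10, k=1), (n15, k=1).
Iteration 2: edges from {n10,n15} -> (n9, k=2). [UNION drops 1 duplicate row(s)]
Iteration 3: edges from {n9} -> (n26, k=3).
Iteration 4: no outgoing edges from {n26}; recursion stops.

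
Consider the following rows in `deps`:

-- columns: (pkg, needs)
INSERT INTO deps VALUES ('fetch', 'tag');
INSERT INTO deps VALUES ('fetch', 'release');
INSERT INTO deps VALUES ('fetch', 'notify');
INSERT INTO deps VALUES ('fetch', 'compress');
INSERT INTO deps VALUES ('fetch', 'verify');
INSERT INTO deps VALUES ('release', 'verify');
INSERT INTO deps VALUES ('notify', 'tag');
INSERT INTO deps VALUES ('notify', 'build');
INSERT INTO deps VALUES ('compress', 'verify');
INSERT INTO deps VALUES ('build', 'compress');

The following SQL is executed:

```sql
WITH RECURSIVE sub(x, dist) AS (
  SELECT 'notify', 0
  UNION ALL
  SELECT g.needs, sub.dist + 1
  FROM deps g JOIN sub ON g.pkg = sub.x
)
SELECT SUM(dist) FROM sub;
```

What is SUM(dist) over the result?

7

Base: (notify, dist=0).
Iteration 1: edges from {notify} -> (build, dist=1), (tag, dist=1).
Iteration 2: edges from {build,tag} -> (compress, dist=2).
Iteration 3: edges from {compress} -> (verify, dist=3).
Iteration 4: no outgoing edges from {verify}; recursion stops.
SUM(dist) = 0 + 1 + 1 + 2 + 3 = 7.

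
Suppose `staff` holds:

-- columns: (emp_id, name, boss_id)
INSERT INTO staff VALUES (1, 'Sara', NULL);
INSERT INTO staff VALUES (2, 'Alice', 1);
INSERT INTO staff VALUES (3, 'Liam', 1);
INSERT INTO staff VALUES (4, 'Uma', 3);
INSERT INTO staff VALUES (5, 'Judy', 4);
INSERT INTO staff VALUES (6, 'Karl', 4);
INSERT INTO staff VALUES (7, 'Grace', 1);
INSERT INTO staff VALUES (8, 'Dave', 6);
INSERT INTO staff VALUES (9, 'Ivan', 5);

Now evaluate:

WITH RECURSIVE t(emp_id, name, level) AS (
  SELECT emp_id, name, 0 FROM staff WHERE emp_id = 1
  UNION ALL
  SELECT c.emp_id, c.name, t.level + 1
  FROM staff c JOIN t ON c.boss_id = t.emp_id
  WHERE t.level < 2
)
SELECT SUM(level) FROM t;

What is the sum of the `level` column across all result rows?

5

Base: emp_id=1 (Sara) at level 0.
Iteration 1: rows with boss_id in {1} -> Alice (id 2, level 1), Liam (id 3, level 1), Grace (id 7, level 1).
Iteration 2: rows with boss_id in {2,3,7} -> Uma (id 4, level 2).
Iteration 3: level < 2 fails for all current rows; recursion stops.
SUM(level) = 0 + 1 + 1 + 1 + 2 = 5.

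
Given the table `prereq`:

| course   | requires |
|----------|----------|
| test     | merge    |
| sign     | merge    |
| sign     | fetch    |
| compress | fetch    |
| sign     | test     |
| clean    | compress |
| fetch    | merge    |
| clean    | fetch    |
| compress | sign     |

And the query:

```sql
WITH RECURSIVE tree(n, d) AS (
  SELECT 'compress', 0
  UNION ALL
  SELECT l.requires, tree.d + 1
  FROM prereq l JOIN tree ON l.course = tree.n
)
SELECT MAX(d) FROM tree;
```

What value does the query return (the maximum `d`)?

3

Base: (compress, d=0).
Iteration 1: edges from {compress} -> (fetch, d=1), (sign, d=1).
Iteration 2: edges from {fetch,sign} -> (fetch, d=2), (merge, d=2) x2, (test, d=2). [UNION ALL keeps all 4 new rows, including repeats]
Iteration 3: edges from {fetch,merge,test} -> (merge, d=3) x2. [UNION ALL keeps all 2 new rows, including repeats]
Iteration 4: no outgoing edges from {merge}; recursion stops.
d values: 0, 1, 1, 2, 2, 2, 2, 3, 3; the maximum is 3.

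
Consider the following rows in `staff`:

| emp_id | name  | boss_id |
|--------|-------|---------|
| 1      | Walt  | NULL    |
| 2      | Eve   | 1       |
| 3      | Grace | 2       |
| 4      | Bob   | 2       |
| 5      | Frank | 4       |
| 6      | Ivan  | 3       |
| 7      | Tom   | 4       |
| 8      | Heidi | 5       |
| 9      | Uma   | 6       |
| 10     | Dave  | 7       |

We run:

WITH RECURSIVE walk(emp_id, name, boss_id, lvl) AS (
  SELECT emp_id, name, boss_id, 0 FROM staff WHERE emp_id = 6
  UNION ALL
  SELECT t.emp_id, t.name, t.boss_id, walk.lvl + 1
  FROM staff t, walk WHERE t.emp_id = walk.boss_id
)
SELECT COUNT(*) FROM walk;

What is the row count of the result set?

4

Base: emp_id=6 (Ivan), boss_id=3, lvl 0.
Iteration 1: join on emp_id=3 -> Grace (id 3, boss_id=2, lvl 1).
Iteration 2: join on emp_id=2 -> Eve (id 2, boss_id=1, lvl 2).
Iteration 3: join on emp_id=1 -> Walt (id 1, boss_id=NULL, lvl 3).
Iteration 4: boss_id is NULL; no match; recursion stops.
Total rows emitted: 4.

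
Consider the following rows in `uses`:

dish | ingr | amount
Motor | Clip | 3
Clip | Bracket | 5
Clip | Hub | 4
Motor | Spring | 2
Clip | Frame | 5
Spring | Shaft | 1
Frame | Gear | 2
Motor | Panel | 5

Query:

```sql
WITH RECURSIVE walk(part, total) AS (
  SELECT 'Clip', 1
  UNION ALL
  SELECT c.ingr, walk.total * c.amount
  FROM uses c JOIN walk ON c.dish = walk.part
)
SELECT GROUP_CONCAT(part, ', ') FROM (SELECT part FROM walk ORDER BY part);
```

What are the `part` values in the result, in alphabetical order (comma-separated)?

Bracket, Clip, Frame, Gear, Hub

Base: (Clip, total=1).
Iteration 1: components of {Clip} -> Bracket = 1*5 = 5, Frame = 1*5 = 5, Hub = 1*4 = 4.
Iteration 2: components of {Bracket,Frame,Hub} -> Gear = 5*2 = 10.
Iteration 3: no further components; recursion stops.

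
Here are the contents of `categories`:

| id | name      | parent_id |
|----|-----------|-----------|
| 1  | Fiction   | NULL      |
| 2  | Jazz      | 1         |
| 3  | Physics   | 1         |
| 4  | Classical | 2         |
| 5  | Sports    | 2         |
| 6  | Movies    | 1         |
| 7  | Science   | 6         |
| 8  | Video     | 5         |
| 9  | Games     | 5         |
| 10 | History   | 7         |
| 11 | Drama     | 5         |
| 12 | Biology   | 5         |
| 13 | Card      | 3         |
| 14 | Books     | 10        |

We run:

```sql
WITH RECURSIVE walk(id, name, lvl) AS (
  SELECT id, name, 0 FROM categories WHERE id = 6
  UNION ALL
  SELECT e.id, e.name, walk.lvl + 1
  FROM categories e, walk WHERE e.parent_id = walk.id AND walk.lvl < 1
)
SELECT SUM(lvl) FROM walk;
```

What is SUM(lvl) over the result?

Base: id=6 (Movies) at lvl 0.
Iteration 1: rows with parent_id in {6} -> Science (id 7, lvl 1).
Iteration 2: lvl < 1 fails for all current rows; recursion stops.
SUM(lvl) = 0 + 1 = 1.

1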